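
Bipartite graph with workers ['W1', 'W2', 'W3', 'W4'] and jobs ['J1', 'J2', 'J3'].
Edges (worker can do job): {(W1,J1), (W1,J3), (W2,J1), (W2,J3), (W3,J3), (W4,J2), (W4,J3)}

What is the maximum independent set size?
Maximum independent set = 4

By König's theorem:
- Min vertex cover = Max matching = 3
- Max independent set = Total vertices - Min vertex cover
- Max independent set = 7 - 3 = 4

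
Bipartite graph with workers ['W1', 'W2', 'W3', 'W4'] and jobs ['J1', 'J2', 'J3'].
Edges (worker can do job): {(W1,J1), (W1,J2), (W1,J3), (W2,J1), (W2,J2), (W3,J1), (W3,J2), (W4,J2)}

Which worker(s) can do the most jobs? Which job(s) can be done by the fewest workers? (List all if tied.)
Most versatile: W1 (3 jobs); Least covered: J3 (1 workers)

Worker degrees (jobs they can do): W1:3, W2:2, W3:2, W4:1
Job degrees (workers who can do it): J1:3, J2:4, J3:1

Maximum worker degree is 3, achieved by: W1
Minimum job degree is 1, achieved by: J3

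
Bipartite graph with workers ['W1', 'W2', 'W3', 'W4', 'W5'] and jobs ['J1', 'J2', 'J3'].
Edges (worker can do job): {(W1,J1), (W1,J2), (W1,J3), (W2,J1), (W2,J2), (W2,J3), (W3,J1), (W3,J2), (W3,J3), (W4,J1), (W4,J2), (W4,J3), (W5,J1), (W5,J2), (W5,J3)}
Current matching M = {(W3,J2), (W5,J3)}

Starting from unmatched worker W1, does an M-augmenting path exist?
Yes: W1 → J1

An M-augmenting path alternates non-matching / matching edges, starting and ending at unmatched vertices.
Path: W1 → J1
(J1 is unmatched in M, so the path is augmenting.)
Flipping edges along this path would increase |M| from 2 to 3.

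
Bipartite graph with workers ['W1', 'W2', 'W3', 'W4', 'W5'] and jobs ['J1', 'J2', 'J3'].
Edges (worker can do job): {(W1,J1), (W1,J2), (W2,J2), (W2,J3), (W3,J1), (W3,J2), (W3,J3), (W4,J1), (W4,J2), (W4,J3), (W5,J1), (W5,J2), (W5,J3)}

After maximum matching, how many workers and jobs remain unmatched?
Unmatched: 2 workers, 0 jobs

Maximum matching size: 3
Workers: 5 total, 3 matched, 2 unmatched
Jobs: 3 total, 3 matched, 0 unmatched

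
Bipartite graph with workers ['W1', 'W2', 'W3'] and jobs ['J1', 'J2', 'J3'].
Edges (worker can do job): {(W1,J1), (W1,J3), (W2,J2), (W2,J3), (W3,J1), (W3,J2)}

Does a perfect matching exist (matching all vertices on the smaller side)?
Yes, perfect matching exists (size 3)

Perfect matching: {(W1,J3), (W2,J2), (W3,J1)}
All 3 vertices on the smaller side are matched.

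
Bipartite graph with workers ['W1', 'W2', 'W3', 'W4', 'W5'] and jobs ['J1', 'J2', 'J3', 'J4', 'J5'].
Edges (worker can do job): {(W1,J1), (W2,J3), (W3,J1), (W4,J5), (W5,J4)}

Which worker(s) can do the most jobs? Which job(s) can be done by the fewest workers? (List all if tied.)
Most versatile: W1, W2, W3, W4, W5 (1 jobs); Least covered: J2 (0 workers)

Worker degrees (jobs they can do): W1:1, W2:1, W3:1, W4:1, W5:1
Job degrees (workers who can do it): J1:2, J2:0, J3:1, J4:1, J5:1

Maximum worker degree is 1, achieved by: W1, W2, W3, W4, W5
Minimum job degree is 0, achieved by: J2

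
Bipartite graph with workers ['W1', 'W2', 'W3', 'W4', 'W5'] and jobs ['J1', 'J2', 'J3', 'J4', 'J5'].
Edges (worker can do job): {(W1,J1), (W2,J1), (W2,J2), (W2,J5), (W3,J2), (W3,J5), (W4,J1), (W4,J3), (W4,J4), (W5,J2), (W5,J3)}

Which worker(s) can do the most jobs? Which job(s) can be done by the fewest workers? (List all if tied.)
Most versatile: W2, W4 (3 jobs); Least covered: J4 (1 workers)

Worker degrees (jobs they can do): W1:1, W2:3, W3:2, W4:3, W5:2
Job degrees (workers who can do it): J1:3, J2:3, J3:2, J4:1, J5:2

Maximum worker degree is 3, achieved by: W2, W4
Minimum job degree is 1, achieved by: J4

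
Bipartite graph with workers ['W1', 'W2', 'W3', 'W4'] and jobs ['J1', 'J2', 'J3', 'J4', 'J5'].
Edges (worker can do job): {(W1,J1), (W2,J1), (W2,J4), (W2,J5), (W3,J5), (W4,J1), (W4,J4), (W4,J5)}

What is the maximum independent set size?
Maximum independent set = 6

By König's theorem:
- Min vertex cover = Max matching = 3
- Max independent set = Total vertices - Min vertex cover
- Max independent set = 9 - 3 = 6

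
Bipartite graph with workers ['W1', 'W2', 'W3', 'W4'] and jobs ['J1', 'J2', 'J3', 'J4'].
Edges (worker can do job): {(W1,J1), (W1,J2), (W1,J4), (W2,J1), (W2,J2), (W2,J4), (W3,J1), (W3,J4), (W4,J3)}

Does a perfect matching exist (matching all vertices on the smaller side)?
Yes, perfect matching exists (size 4)

Perfect matching: {(W1,J2), (W2,J4), (W3,J1), (W4,J3)}
All 4 vertices on the smaller side are matched.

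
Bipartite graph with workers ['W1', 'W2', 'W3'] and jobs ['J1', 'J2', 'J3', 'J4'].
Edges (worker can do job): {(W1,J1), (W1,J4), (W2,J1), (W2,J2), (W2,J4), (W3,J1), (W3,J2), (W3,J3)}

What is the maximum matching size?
Maximum matching size = 3

Maximum matching: {(W1,J4), (W2,J2), (W3,J1)}
Size: 3

This assigns 3 workers to 3 distinct jobs.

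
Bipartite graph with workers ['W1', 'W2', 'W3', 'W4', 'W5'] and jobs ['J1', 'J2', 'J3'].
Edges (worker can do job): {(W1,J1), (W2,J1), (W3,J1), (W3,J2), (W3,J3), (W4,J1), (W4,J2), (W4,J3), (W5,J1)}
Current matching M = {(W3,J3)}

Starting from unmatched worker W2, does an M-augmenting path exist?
Yes: W2 → J1

An M-augmenting path alternates non-matching / matching edges, starting and ending at unmatched vertices.
Path: W2 → J1
(J1 is unmatched in M, so the path is augmenting.)
Flipping edges along this path would increase |M| from 1 to 2.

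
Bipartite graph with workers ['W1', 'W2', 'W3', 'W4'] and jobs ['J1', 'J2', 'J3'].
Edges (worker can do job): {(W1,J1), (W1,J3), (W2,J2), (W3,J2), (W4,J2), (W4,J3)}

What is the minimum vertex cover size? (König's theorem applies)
Minimum vertex cover size = 3

By König's theorem: in bipartite graphs,
min vertex cover = max matching = 3

Maximum matching has size 3, so minimum vertex cover also has size 3.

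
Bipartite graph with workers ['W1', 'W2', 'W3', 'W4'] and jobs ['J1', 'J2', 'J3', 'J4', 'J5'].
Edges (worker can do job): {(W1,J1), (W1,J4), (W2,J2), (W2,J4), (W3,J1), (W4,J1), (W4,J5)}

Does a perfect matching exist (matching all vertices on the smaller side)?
Yes, perfect matching exists (size 4)

Perfect matching: {(W1,J4), (W2,J2), (W3,J1), (W4,J5)}
All 4 vertices on the smaller side are matched.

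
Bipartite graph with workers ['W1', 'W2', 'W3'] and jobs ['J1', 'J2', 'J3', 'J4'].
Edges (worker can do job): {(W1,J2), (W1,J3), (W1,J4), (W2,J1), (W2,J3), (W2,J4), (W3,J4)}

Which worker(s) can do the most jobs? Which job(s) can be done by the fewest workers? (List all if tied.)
Most versatile: W1, W2 (3 jobs); Least covered: J1, J2 (1 workers)

Worker degrees (jobs they can do): W1:3, W2:3, W3:1
Job degrees (workers who can do it): J1:1, J2:1, J3:2, J4:3

Maximum worker degree is 3, achieved by: W1, W2
Minimum job degree is 1, achieved by: J1, J2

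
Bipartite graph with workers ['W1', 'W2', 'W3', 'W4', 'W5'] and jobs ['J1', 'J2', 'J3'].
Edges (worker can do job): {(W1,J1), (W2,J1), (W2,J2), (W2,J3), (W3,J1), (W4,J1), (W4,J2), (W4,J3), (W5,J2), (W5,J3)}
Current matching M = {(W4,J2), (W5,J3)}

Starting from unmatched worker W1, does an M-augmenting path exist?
Yes: W1 → J1

An M-augmenting path alternates non-matching / matching edges, starting and ending at unmatched vertices.
Path: W1 → J1
(J1 is unmatched in M, so the path is augmenting.)
Flipping edges along this path would increase |M| from 2 to 3.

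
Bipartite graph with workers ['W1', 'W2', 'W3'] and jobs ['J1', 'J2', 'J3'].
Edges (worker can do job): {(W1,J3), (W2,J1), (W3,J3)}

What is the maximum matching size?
Maximum matching size = 2

Maximum matching: {(W2,J1), (W3,J3)}
Size: 2

This assigns 2 workers to 2 distinct jobs.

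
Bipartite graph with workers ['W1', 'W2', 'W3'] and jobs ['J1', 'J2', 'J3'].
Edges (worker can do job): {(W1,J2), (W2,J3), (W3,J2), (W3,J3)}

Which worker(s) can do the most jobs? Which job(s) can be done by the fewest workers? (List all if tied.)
Most versatile: W3 (2 jobs); Least covered: J1 (0 workers)

Worker degrees (jobs they can do): W1:1, W2:1, W3:2
Job degrees (workers who can do it): J1:0, J2:2, J3:2

Maximum worker degree is 2, achieved by: W3
Minimum job degree is 0, achieved by: J1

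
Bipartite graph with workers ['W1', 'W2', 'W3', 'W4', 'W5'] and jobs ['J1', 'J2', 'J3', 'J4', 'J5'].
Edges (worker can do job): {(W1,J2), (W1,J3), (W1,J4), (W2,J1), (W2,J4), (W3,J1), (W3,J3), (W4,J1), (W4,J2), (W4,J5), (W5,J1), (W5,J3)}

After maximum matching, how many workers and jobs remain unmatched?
Unmatched: 0 workers, 0 jobs

Maximum matching size: 5
Workers: 5 total, 5 matched, 0 unmatched
Jobs: 5 total, 5 matched, 0 unmatched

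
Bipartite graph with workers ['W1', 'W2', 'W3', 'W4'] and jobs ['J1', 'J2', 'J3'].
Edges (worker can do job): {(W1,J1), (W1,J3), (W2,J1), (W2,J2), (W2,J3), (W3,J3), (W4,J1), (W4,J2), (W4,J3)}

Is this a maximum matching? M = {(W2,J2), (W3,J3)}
No, size 2 is not maximum

Proposed matching has size 2.
Maximum matching size for this graph: 3.

This is NOT maximum - can be improved to size 3.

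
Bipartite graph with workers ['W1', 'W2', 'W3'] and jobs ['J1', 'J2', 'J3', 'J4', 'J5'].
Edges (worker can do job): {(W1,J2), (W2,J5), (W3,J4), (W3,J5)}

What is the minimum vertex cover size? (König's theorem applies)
Minimum vertex cover size = 3

By König's theorem: in bipartite graphs,
min vertex cover = max matching = 3

Maximum matching has size 3, so minimum vertex cover also has size 3.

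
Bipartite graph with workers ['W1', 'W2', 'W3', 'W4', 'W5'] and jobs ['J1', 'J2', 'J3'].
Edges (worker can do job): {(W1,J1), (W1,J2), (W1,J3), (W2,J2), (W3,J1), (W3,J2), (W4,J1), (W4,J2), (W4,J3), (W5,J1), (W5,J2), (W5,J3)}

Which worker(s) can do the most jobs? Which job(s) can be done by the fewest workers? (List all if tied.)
Most versatile: W1, W4, W5 (3 jobs); Least covered: J3 (3 workers)

Worker degrees (jobs they can do): W1:3, W2:1, W3:2, W4:3, W5:3
Job degrees (workers who can do it): J1:4, J2:5, J3:3

Maximum worker degree is 3, achieved by: W1, W4, W5
Minimum job degree is 3, achieved by: J3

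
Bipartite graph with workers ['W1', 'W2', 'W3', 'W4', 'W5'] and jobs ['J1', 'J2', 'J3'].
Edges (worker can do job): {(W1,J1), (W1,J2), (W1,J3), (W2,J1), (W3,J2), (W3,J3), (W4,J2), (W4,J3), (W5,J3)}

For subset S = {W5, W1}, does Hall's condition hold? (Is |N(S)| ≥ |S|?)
Yes: |N(S)| = 3, |S| = 2

Subset S = {W5, W1}
Neighbors N(S) = {J1, J2, J3}

|N(S)| = 3, |S| = 2
Hall's condition: |N(S)| ≥ |S| is satisfied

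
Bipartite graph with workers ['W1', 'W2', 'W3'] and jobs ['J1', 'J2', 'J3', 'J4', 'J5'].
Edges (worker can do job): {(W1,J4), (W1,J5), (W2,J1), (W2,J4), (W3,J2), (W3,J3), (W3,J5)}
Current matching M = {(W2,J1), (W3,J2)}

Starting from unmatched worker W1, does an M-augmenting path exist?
Yes: W1 → J5

An M-augmenting path alternates non-matching / matching edges, starting and ending at unmatched vertices.
Path: W1 → J5
(J5 is unmatched in M, so the path is augmenting.)
Flipping edges along this path would increase |M| from 2 to 3.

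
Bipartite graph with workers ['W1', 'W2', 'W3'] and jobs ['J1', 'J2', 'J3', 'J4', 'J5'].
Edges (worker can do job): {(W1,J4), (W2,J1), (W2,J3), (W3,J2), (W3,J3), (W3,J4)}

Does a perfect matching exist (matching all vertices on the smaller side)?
Yes, perfect matching exists (size 3)

Perfect matching: {(W1,J4), (W2,J1), (W3,J3)}
All 3 vertices on the smaller side are matched.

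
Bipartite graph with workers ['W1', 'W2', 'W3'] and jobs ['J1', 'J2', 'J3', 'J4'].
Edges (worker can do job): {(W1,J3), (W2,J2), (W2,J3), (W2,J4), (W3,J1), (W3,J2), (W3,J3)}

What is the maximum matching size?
Maximum matching size = 3

Maximum matching: {(W1,J3), (W2,J4), (W3,J2)}
Size: 3

This assigns 3 workers to 3 distinct jobs.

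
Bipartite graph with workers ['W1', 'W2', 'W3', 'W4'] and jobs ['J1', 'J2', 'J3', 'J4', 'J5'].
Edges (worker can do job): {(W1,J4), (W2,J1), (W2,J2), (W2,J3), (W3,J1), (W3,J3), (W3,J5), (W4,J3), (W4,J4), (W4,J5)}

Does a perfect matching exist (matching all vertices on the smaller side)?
Yes, perfect matching exists (size 4)

Perfect matching: {(W1,J4), (W2,J2), (W3,J1), (W4,J3)}
All 4 vertices on the smaller side are matched.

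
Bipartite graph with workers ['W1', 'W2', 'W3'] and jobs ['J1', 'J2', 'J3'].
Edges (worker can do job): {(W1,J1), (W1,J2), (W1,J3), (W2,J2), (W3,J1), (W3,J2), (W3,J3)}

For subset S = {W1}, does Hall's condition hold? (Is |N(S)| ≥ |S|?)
Yes: |N(S)| = 3, |S| = 1

Subset S = {W1}
Neighbors N(S) = {J1, J2, J3}

|N(S)| = 3, |S| = 1
Hall's condition: |N(S)| ≥ |S| is satisfied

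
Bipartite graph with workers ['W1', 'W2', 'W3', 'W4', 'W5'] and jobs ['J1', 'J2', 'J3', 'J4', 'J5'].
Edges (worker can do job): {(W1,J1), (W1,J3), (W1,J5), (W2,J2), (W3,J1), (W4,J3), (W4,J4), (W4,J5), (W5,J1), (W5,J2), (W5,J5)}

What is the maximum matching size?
Maximum matching size = 5

Maximum matching: {(W1,J3), (W2,J2), (W3,J1), (W4,J4), (W5,J5)}
Size: 5

This assigns 5 workers to 5 distinct jobs.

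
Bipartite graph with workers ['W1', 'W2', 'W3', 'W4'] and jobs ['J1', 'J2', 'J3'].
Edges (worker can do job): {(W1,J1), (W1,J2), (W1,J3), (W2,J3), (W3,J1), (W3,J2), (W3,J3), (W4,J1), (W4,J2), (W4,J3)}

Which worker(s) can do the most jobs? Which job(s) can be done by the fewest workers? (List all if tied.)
Most versatile: W1, W3, W4 (3 jobs); Least covered: J1, J2 (3 workers)

Worker degrees (jobs they can do): W1:3, W2:1, W3:3, W4:3
Job degrees (workers who can do it): J1:3, J2:3, J3:4

Maximum worker degree is 3, achieved by: W1, W3, W4
Minimum job degree is 3, achieved by: J1, J2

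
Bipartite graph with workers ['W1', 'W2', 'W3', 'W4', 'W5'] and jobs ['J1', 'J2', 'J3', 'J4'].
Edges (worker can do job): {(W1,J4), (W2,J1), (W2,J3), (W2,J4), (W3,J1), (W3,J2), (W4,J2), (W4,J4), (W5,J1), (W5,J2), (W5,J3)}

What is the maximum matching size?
Maximum matching size = 4

Maximum matching: {(W2,J3), (W3,J1), (W4,J4), (W5,J2)}
Size: 4

This assigns 4 workers to 4 distinct jobs.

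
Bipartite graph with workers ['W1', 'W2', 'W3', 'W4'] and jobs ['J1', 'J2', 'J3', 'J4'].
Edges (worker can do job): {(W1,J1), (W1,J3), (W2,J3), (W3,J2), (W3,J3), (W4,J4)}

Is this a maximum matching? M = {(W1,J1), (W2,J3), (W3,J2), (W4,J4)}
Yes, size 4 is maximum

Proposed matching has size 4.
Maximum matching size for this graph: 4.

This is a maximum matching.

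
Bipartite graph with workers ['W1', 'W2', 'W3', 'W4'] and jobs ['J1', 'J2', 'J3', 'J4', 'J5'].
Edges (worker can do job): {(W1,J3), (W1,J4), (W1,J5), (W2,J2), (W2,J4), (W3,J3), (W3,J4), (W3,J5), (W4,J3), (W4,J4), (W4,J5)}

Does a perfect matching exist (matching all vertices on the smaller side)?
Yes, perfect matching exists (size 4)

Perfect matching: {(W1,J3), (W2,J2), (W3,J5), (W4,J4)}
All 4 vertices on the smaller side are matched.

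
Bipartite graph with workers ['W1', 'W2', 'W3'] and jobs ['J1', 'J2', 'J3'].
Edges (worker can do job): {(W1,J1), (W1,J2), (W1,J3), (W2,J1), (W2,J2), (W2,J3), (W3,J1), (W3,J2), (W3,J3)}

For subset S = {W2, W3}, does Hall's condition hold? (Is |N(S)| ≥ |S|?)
Yes: |N(S)| = 3, |S| = 2

Subset S = {W2, W3}
Neighbors N(S) = {J1, J2, J3}

|N(S)| = 3, |S| = 2
Hall's condition: |N(S)| ≥ |S| is satisfied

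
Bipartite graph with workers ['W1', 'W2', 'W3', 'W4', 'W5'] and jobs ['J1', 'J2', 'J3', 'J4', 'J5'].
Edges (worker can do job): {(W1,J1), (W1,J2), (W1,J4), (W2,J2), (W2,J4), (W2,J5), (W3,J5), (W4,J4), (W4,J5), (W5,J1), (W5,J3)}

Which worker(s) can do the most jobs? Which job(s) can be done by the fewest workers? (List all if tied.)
Most versatile: W1, W2 (3 jobs); Least covered: J3 (1 workers)

Worker degrees (jobs they can do): W1:3, W2:3, W3:1, W4:2, W5:2
Job degrees (workers who can do it): J1:2, J2:2, J3:1, J4:3, J5:3

Maximum worker degree is 3, achieved by: W1, W2
Minimum job degree is 1, achieved by: J3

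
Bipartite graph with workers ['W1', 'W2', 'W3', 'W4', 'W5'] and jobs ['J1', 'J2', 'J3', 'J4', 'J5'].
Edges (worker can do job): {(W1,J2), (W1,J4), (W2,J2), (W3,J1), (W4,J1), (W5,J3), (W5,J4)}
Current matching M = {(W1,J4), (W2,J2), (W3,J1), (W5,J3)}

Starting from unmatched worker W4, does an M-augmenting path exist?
No augmenting path from W4

Alternating search from W4 reaches jobs: {J1}.
Every reachable job is already matched in M, and following those matched edges back to workers exposes no further unvisited jobs.
No M-augmenting path from W4 exists.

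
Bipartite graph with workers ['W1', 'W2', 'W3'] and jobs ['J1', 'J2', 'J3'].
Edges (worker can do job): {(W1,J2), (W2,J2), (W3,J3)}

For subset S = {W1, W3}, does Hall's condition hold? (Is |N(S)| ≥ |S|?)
Yes: |N(S)| = 2, |S| = 2

Subset S = {W1, W3}
Neighbors N(S) = {J2, J3}

|N(S)| = 2, |S| = 2
Hall's condition: |N(S)| ≥ |S| is satisfied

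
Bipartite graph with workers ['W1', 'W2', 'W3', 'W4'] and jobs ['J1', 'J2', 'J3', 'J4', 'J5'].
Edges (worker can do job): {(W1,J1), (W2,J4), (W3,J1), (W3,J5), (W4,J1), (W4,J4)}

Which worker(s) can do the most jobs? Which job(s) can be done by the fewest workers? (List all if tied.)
Most versatile: W3, W4 (2 jobs); Least covered: J2, J3 (0 workers)

Worker degrees (jobs they can do): W1:1, W2:1, W3:2, W4:2
Job degrees (workers who can do it): J1:3, J2:0, J3:0, J4:2, J5:1

Maximum worker degree is 2, achieved by: W3, W4
Minimum job degree is 0, achieved by: J2, J3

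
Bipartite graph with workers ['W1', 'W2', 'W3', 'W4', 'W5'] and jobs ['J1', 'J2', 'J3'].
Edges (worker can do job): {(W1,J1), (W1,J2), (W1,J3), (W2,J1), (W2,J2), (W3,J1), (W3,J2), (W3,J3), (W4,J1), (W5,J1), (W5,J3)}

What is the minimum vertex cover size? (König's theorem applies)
Minimum vertex cover size = 3

By König's theorem: in bipartite graphs,
min vertex cover = max matching = 3

Maximum matching has size 3, so minimum vertex cover also has size 3.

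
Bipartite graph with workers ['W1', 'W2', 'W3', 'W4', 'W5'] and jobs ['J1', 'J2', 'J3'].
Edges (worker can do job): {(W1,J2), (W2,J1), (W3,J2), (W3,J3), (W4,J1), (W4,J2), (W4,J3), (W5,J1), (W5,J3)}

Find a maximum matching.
Matching: {(W3,J2), (W4,J3), (W5,J1)}

Maximum matching (size 3):
  W3 → J2
  W4 → J3
  W5 → J1

Each worker is assigned to at most one job, and each job to at most one worker.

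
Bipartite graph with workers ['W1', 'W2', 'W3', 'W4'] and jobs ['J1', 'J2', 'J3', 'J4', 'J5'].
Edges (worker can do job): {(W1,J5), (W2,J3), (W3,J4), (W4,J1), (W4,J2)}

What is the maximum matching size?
Maximum matching size = 4

Maximum matching: {(W1,J5), (W2,J3), (W3,J4), (W4,J1)}
Size: 4

This assigns 4 workers to 4 distinct jobs.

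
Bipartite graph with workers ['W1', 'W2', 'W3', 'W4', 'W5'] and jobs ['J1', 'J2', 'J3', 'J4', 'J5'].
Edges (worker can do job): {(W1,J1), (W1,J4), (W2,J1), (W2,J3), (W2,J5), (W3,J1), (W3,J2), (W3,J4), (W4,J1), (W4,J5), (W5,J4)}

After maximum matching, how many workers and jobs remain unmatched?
Unmatched: 0 workers, 0 jobs

Maximum matching size: 5
Workers: 5 total, 5 matched, 0 unmatched
Jobs: 5 total, 5 matched, 0 unmatched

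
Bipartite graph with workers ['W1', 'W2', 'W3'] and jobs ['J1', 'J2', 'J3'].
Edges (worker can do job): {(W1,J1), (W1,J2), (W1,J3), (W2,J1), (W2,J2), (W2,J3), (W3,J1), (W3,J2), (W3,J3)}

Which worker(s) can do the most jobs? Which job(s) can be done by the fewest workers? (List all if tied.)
Most versatile: W1, W2, W3 (3 jobs); Least covered: J1, J2, J3 (3 workers)

Worker degrees (jobs they can do): W1:3, W2:3, W3:3
Job degrees (workers who can do it): J1:3, J2:3, J3:3

Maximum worker degree is 3, achieved by: W1, W2, W3
Minimum job degree is 3, achieved by: J1, J2, J3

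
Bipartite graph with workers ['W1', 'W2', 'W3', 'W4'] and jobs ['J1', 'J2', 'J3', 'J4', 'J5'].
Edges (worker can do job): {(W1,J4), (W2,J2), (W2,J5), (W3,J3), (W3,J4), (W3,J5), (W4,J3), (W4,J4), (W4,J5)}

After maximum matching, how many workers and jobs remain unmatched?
Unmatched: 0 workers, 1 jobs

Maximum matching size: 4
Workers: 4 total, 4 matched, 0 unmatched
Jobs: 5 total, 4 matched, 1 unmatched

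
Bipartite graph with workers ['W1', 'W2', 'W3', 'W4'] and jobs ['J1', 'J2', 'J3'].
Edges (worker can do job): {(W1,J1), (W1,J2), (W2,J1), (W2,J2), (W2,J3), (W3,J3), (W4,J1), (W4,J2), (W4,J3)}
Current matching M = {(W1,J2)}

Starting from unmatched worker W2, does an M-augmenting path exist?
Yes: W2 → J2 → W1 → J1

An M-augmenting path alternates non-matching / matching edges, starting and ending at unmatched vertices.
Path: W2 → J2 → W1 → J1
(J1 is unmatched in M, so the path is augmenting.)
Flipping edges along this path would increase |M| from 1 to 2.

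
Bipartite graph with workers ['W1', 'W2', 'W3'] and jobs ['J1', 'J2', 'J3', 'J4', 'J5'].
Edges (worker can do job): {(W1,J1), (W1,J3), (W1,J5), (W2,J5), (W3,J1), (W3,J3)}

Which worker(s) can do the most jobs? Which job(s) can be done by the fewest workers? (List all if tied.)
Most versatile: W1 (3 jobs); Least covered: J2, J4 (0 workers)

Worker degrees (jobs they can do): W1:3, W2:1, W3:2
Job degrees (workers who can do it): J1:2, J2:0, J3:2, J4:0, J5:2

Maximum worker degree is 3, achieved by: W1
Minimum job degree is 0, achieved by: J2, J4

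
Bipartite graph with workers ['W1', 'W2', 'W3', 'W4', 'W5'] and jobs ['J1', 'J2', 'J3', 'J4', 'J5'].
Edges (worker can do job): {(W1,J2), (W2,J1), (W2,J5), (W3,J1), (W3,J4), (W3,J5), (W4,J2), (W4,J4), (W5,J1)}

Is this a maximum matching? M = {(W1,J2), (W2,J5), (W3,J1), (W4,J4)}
Yes, size 4 is maximum

Proposed matching has size 4.
Maximum matching size for this graph: 4.

This is a maximum matching.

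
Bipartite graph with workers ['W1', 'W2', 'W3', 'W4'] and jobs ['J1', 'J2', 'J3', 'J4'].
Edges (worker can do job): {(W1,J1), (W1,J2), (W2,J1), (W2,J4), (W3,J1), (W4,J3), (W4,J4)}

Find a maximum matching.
Matching: {(W1,J2), (W2,J4), (W3,J1), (W4,J3)}

Maximum matching (size 4):
  W1 → J2
  W2 → J4
  W3 → J1
  W4 → J3

Each worker is assigned to at most one job, and each job to at most one worker.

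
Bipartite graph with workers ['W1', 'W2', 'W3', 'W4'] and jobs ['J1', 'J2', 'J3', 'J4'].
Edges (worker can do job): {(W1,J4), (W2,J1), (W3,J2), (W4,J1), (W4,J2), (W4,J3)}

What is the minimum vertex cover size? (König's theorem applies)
Minimum vertex cover size = 4

By König's theorem: in bipartite graphs,
min vertex cover = max matching = 4

Maximum matching has size 4, so minimum vertex cover also has size 4.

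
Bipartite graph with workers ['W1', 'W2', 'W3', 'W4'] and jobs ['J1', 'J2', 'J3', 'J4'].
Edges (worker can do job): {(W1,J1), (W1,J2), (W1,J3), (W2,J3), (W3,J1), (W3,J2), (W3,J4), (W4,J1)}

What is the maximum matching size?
Maximum matching size = 4

Maximum matching: {(W1,J2), (W2,J3), (W3,J4), (W4,J1)}
Size: 4

This assigns 4 workers to 4 distinct jobs.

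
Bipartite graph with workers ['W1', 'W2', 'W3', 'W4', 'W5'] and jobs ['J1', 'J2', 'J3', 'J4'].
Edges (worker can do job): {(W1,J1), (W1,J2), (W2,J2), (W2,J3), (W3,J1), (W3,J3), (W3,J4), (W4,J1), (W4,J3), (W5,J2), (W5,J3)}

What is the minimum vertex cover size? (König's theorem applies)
Minimum vertex cover size = 4

By König's theorem: in bipartite graphs,
min vertex cover = max matching = 4

Maximum matching has size 4, so minimum vertex cover also has size 4.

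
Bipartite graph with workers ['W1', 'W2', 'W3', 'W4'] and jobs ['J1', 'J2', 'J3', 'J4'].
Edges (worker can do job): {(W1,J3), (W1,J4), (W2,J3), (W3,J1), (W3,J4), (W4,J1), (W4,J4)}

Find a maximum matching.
Matching: {(W1,J3), (W3,J4), (W4,J1)}

Maximum matching (size 3):
  W1 → J3
  W3 → J4
  W4 → J1

Each worker is assigned to at most one job, and each job to at most one worker.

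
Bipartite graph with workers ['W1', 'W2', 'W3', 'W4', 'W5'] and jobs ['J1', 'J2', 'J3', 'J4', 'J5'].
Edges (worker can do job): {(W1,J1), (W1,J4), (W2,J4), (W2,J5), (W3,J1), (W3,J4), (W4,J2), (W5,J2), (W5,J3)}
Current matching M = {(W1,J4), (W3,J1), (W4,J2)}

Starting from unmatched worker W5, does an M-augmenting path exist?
Yes: W5 → J3

An M-augmenting path alternates non-matching / matching edges, starting and ending at unmatched vertices.
Path: W5 → J3
(J3 is unmatched in M, so the path is augmenting.)
Flipping edges along this path would increase |M| from 3 to 4.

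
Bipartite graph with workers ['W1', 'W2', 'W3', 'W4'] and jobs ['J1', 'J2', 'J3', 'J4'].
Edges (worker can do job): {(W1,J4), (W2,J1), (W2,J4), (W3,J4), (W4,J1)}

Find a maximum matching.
Matching: {(W3,J4), (W4,J1)}

Maximum matching (size 2):
  W3 → J4
  W4 → J1

Each worker is assigned to at most one job, and each job to at most one worker.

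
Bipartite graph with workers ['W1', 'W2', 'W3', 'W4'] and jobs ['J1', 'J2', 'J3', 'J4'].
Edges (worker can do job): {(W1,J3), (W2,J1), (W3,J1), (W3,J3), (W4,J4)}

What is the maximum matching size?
Maximum matching size = 3

Maximum matching: {(W2,J1), (W3,J3), (W4,J4)}
Size: 3

This assigns 3 workers to 3 distinct jobs.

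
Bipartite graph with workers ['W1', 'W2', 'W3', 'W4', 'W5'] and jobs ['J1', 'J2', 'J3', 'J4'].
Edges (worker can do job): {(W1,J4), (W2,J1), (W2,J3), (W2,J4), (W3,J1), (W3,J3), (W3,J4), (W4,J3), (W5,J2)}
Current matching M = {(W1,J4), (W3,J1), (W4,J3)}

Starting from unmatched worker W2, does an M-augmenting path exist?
No augmenting path from W2

Alternating search from W2 reaches jobs: {J1, J3, J4}.
Every reachable job is already matched in M, and following those matched edges back to workers exposes no further unvisited jobs.
No M-augmenting path from W2 exists.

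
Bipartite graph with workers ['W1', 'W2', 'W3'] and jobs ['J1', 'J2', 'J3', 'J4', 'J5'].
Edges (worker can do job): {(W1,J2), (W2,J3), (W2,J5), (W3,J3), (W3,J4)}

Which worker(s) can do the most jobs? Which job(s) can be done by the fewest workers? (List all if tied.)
Most versatile: W2, W3 (2 jobs); Least covered: J1 (0 workers)

Worker degrees (jobs they can do): W1:1, W2:2, W3:2
Job degrees (workers who can do it): J1:0, J2:1, J3:2, J4:1, J5:1

Maximum worker degree is 2, achieved by: W2, W3
Minimum job degree is 0, achieved by: J1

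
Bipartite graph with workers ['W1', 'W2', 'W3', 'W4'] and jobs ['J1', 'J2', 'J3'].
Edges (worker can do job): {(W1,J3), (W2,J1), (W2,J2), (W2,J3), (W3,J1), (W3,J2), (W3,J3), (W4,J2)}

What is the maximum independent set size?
Maximum independent set = 4

By König's theorem:
- Min vertex cover = Max matching = 3
- Max independent set = Total vertices - Min vertex cover
- Max independent set = 7 - 3 = 4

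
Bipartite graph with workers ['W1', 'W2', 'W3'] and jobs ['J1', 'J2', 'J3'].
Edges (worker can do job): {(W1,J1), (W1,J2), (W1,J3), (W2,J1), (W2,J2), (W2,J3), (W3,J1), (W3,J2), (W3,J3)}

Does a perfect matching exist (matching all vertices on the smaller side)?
Yes, perfect matching exists (size 3)

Perfect matching: {(W1,J3), (W2,J2), (W3,J1)}
All 3 vertices on the smaller side are matched.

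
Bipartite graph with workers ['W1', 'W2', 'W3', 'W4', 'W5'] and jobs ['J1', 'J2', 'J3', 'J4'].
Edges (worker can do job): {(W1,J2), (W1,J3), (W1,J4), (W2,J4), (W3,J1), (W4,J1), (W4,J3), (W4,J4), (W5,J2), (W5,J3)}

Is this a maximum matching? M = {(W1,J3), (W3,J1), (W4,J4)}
No, size 3 is not maximum

Proposed matching has size 3.
Maximum matching size for this graph: 4.

This is NOT maximum - can be improved to size 4.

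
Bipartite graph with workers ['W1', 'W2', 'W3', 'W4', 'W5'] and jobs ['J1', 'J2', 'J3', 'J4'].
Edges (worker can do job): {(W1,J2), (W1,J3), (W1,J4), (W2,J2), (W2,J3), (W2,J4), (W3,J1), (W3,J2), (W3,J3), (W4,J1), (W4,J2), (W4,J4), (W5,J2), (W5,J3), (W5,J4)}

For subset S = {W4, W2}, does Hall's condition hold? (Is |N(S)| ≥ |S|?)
Yes: |N(S)| = 4, |S| = 2

Subset S = {W4, W2}
Neighbors N(S) = {J1, J2, J3, J4}

|N(S)| = 4, |S| = 2
Hall's condition: |N(S)| ≥ |S| is satisfied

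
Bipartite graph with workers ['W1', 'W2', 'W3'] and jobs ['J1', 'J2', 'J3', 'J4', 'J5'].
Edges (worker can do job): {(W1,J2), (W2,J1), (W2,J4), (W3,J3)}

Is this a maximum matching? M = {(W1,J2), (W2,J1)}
No, size 2 is not maximum

Proposed matching has size 2.
Maximum matching size for this graph: 3.

This is NOT maximum - can be improved to size 3.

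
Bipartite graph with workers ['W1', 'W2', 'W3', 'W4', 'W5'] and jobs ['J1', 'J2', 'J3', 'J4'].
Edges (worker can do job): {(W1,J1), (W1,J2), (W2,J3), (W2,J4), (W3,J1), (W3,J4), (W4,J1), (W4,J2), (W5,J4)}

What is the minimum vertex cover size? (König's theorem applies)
Minimum vertex cover size = 4

By König's theorem: in bipartite graphs,
min vertex cover = max matching = 4

Maximum matching has size 4, so minimum vertex cover also has size 4.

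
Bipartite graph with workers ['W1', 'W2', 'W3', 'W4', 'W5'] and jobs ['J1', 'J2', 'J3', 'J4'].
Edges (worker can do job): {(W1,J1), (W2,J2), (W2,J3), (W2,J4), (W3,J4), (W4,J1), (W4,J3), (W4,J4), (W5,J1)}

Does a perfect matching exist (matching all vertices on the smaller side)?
Yes, perfect matching exists (size 4)

Perfect matching: {(W2,J2), (W3,J4), (W4,J3), (W5,J1)}
All 4 vertices on the smaller side are matched.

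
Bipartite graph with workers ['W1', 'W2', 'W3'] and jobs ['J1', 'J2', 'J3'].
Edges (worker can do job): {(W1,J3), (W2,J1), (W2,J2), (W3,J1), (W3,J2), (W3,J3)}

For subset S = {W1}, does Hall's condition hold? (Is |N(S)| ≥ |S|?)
Yes: |N(S)| = 1, |S| = 1

Subset S = {W1}
Neighbors N(S) = {J3}

|N(S)| = 1, |S| = 1
Hall's condition: |N(S)| ≥ |S| is satisfied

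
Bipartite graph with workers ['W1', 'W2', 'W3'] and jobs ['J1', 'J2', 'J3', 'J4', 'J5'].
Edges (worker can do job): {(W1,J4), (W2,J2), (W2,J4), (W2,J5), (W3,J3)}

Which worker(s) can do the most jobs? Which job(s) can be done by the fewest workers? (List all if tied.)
Most versatile: W2 (3 jobs); Least covered: J1 (0 workers)

Worker degrees (jobs they can do): W1:1, W2:3, W3:1
Job degrees (workers who can do it): J1:0, J2:1, J3:1, J4:2, J5:1

Maximum worker degree is 3, achieved by: W2
Minimum job degree is 0, achieved by: J1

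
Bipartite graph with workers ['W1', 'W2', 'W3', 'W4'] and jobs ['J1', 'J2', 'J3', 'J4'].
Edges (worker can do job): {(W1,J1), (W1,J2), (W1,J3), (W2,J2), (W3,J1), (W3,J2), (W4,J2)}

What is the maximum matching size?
Maximum matching size = 3

Maximum matching: {(W1,J3), (W3,J1), (W4,J2)}
Size: 3

This assigns 3 workers to 3 distinct jobs.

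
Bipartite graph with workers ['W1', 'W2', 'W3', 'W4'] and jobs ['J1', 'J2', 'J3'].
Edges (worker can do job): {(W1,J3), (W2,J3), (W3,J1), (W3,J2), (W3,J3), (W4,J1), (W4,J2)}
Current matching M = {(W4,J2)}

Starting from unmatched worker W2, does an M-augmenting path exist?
Yes: W2 → J3

An M-augmenting path alternates non-matching / matching edges, starting and ending at unmatched vertices.
Path: W2 → J3
(J3 is unmatched in M, so the path is augmenting.)
Flipping edges along this path would increase |M| from 1 to 2.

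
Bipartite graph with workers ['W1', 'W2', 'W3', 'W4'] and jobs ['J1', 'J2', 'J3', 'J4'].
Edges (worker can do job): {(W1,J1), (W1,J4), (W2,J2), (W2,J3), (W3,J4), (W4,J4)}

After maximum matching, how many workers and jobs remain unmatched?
Unmatched: 1 workers, 1 jobs

Maximum matching size: 3
Workers: 4 total, 3 matched, 1 unmatched
Jobs: 4 total, 3 matched, 1 unmatched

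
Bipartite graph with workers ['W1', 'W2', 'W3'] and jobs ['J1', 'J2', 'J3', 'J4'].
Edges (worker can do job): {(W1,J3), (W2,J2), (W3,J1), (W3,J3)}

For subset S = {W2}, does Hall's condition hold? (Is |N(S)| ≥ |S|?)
Yes: |N(S)| = 1, |S| = 1

Subset S = {W2}
Neighbors N(S) = {J2}

|N(S)| = 1, |S| = 1
Hall's condition: |N(S)| ≥ |S| is satisfied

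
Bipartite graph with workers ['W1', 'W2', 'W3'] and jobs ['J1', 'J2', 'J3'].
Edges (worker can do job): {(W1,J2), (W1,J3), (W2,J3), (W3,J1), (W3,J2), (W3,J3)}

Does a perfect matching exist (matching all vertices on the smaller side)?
Yes, perfect matching exists (size 3)

Perfect matching: {(W1,J2), (W2,J3), (W3,J1)}
All 3 vertices on the smaller side are matched.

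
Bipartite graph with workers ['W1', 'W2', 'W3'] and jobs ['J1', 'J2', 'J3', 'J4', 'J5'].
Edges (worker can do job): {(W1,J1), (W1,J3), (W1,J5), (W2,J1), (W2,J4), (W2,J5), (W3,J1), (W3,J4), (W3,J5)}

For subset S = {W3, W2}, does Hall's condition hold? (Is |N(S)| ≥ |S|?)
Yes: |N(S)| = 3, |S| = 2

Subset S = {W3, W2}
Neighbors N(S) = {J1, J4, J5}

|N(S)| = 3, |S| = 2
Hall's condition: |N(S)| ≥ |S| is satisfied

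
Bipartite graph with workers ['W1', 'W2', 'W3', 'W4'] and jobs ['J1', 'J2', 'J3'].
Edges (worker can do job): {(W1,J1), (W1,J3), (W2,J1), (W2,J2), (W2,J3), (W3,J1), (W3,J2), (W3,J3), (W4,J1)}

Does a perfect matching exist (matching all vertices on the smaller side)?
Yes, perfect matching exists (size 3)

Perfect matching: {(W2,J2), (W3,J3), (W4,J1)}
All 3 vertices on the smaller side are matched.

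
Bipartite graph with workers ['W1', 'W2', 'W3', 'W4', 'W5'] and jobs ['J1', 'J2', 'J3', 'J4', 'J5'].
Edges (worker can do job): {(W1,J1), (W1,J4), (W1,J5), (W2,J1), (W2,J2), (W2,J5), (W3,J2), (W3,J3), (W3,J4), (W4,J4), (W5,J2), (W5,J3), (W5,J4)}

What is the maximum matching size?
Maximum matching size = 5

Maximum matching: {(W1,J1), (W2,J5), (W3,J2), (W4,J4), (W5,J3)}
Size: 5

This assigns 5 workers to 5 distinct jobs.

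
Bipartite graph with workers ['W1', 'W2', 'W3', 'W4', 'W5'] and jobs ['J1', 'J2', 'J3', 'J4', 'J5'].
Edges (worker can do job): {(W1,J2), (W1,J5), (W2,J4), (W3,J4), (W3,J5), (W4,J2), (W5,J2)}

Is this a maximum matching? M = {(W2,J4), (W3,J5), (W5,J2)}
Yes, size 3 is maximum

Proposed matching has size 3.
Maximum matching size for this graph: 3.

This is a maximum matching.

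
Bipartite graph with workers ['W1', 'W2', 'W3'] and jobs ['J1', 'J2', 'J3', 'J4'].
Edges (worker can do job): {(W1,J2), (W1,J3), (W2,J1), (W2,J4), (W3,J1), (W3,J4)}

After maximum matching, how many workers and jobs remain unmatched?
Unmatched: 0 workers, 1 jobs

Maximum matching size: 3
Workers: 3 total, 3 matched, 0 unmatched
Jobs: 4 total, 3 matched, 1 unmatched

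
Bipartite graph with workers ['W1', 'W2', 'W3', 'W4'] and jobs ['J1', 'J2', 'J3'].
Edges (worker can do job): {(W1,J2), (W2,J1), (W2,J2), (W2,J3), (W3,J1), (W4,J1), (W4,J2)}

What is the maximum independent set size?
Maximum independent set = 4

By König's theorem:
- Min vertex cover = Max matching = 3
- Max independent set = Total vertices - Min vertex cover
- Max independent set = 7 - 3 = 4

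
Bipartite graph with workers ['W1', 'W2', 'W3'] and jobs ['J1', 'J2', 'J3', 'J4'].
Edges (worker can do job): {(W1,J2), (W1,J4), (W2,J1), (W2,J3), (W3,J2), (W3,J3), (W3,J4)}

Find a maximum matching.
Matching: {(W1,J4), (W2,J1), (W3,J3)}

Maximum matching (size 3):
  W1 → J4
  W2 → J1
  W3 → J3

Each worker is assigned to at most one job, and each job to at most one worker.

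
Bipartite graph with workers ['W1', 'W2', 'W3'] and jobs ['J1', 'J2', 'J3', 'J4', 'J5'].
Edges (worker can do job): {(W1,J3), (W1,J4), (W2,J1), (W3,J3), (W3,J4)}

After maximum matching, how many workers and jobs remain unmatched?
Unmatched: 0 workers, 2 jobs

Maximum matching size: 3
Workers: 3 total, 3 matched, 0 unmatched
Jobs: 5 total, 3 matched, 2 unmatched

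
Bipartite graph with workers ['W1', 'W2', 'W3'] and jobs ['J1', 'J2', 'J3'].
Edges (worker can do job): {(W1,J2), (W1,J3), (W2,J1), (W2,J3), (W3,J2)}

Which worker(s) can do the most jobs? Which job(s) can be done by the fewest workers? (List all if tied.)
Most versatile: W1, W2 (2 jobs); Least covered: J1 (1 workers)

Worker degrees (jobs they can do): W1:2, W2:2, W3:1
Job degrees (workers who can do it): J1:1, J2:2, J3:2

Maximum worker degree is 2, achieved by: W1, W2
Minimum job degree is 1, achieved by: J1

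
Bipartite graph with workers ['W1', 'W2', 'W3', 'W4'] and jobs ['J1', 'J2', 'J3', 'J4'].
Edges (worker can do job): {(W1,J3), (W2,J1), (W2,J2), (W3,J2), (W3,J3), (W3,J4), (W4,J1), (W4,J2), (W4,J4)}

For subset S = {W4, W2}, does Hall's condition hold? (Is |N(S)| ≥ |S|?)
Yes: |N(S)| = 3, |S| = 2

Subset S = {W4, W2}
Neighbors N(S) = {J1, J2, J4}

|N(S)| = 3, |S| = 2
Hall's condition: |N(S)| ≥ |S| is satisfied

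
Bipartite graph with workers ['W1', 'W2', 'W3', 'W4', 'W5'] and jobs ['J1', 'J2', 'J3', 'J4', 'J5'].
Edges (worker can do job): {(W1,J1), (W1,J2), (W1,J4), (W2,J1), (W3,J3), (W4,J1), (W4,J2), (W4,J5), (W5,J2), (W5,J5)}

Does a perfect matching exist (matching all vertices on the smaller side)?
Yes, perfect matching exists (size 5)

Perfect matching: {(W1,J4), (W2,J1), (W3,J3), (W4,J5), (W5,J2)}
All 5 vertices on the smaller side are matched.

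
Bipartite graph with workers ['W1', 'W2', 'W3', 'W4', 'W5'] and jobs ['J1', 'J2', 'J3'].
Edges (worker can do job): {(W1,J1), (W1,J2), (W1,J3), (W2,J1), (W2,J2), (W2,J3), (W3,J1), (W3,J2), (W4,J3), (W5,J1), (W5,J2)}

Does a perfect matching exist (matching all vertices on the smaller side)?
Yes, perfect matching exists (size 3)

Perfect matching: {(W3,J1), (W4,J3), (W5,J2)}
All 3 vertices on the smaller side are matched.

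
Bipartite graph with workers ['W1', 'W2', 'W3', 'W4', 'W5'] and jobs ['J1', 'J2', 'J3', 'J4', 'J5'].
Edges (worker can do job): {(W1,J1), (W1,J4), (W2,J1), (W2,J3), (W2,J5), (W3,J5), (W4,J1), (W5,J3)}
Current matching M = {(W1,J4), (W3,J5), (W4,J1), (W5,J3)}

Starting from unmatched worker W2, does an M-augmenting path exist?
No augmenting path from W2

Alternating search from W2 reaches jobs: {J1, J3, J5}.
Every reachable job is already matched in M, and following those matched edges back to workers exposes no further unvisited jobs.
No M-augmenting path from W2 exists.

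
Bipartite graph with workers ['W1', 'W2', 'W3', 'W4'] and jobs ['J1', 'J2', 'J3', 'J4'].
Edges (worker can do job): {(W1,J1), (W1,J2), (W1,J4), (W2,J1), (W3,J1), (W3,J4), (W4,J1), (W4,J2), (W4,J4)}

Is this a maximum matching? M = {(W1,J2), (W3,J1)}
No, size 2 is not maximum

Proposed matching has size 2.
Maximum matching size for this graph: 3.

This is NOT maximum - can be improved to size 3.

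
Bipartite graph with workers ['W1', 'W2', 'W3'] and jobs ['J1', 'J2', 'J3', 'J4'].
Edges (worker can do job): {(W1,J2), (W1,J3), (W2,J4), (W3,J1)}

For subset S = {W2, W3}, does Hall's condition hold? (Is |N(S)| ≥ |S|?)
Yes: |N(S)| = 2, |S| = 2

Subset S = {W2, W3}
Neighbors N(S) = {J1, J4}

|N(S)| = 2, |S| = 2
Hall's condition: |N(S)| ≥ |S| is satisfied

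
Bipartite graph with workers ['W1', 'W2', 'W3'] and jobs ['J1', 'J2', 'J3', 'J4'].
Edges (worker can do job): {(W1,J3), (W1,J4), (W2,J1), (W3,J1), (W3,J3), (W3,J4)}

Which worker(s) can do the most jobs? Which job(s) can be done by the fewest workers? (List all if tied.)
Most versatile: W3 (3 jobs); Least covered: J2 (0 workers)

Worker degrees (jobs they can do): W1:2, W2:1, W3:3
Job degrees (workers who can do it): J1:2, J2:0, J3:2, J4:2

Maximum worker degree is 3, achieved by: W3
Minimum job degree is 0, achieved by: J2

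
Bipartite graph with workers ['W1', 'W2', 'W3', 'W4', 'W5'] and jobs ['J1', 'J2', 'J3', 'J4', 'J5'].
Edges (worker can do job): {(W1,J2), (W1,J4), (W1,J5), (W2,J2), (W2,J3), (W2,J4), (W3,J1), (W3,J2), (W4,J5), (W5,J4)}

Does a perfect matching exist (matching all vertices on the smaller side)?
Yes, perfect matching exists (size 5)

Perfect matching: {(W1,J2), (W2,J3), (W3,J1), (W4,J5), (W5,J4)}
All 5 vertices on the smaller side are matched.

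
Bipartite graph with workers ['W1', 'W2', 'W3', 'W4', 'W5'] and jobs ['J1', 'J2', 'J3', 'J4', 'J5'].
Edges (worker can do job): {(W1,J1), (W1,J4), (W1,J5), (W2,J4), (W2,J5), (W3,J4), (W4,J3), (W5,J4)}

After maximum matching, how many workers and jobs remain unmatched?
Unmatched: 1 workers, 1 jobs

Maximum matching size: 4
Workers: 5 total, 4 matched, 1 unmatched
Jobs: 5 total, 4 matched, 1 unmatched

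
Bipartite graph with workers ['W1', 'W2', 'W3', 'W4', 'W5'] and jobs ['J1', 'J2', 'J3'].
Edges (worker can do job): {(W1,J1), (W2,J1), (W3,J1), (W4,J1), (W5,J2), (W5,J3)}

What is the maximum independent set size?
Maximum independent set = 6

By König's theorem:
- Min vertex cover = Max matching = 2
- Max independent set = Total vertices - Min vertex cover
- Max independent set = 8 - 2 = 6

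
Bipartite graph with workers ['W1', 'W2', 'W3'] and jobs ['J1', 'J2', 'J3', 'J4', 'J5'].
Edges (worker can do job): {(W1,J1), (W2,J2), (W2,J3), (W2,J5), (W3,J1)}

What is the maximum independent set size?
Maximum independent set = 6

By König's theorem:
- Min vertex cover = Max matching = 2
- Max independent set = Total vertices - Min vertex cover
- Max independent set = 8 - 2 = 6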